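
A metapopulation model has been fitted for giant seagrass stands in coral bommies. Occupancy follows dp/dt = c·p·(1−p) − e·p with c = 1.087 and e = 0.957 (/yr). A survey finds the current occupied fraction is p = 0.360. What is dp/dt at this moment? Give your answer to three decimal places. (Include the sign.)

-0.094

Colonization term: c·p·(1−p) = 1.087×0.360×0.6400 = 0.25044.
Extinction term: e·p = 0.34452.
dp/dt = 0.25044 − 0.34452 = -0.09408.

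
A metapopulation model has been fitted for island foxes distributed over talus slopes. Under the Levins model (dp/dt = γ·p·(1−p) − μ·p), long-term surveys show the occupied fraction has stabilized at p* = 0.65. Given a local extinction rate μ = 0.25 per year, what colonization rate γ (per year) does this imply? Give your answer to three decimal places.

At equilibrium γ(1−p*) = μ, so γ = μ/(1−p*).
γ = 0.25/(1 − 0.65) = 0.25/0.3500 = 0.7143.

0.714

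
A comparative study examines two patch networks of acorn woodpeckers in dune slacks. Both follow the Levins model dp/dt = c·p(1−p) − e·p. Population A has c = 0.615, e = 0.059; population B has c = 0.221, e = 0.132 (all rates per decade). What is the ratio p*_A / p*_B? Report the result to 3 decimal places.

A: p*_A = 1 − 0.059/0.615 = 0.9041.
B: p*_B = 1 − 0.132/0.221 = 0.4027.
p*_A / p*_B = 0.9041/0.4027 = 2.2449.

2.245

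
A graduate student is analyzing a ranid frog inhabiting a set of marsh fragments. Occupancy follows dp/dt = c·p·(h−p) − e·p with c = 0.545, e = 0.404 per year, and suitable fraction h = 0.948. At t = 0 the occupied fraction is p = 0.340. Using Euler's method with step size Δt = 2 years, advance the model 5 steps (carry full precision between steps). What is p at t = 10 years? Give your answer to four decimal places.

0.2288

Update rule: p ← p + [c·p·(h−p) − e·p]·Δt with Δt = 2.
t = 2: p = 0.34000 + (-0.04940) = 0.29060
t = 4: p = 0.29060 + (-0.02657) = 0.26403
t = 6: p = 0.26403 + (-0.01650) = 0.24754
t = 8: p = 0.24754 + (-0.01101) = 0.23652
t = 10: p = 0.23652 + (-0.00768) = 0.22884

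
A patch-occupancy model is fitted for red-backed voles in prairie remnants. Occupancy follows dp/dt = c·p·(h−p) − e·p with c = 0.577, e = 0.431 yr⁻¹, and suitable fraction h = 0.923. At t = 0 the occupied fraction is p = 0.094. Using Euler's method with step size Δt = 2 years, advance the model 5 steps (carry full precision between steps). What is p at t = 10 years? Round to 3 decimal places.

Update rule: p ← p + [c·p·(h−p) − e·p]·Δt with Δt = 2.
t = 2: p = 0.09400 + (+0.00890) = 0.10290
t = 4: p = 0.10290 + (+0.00868) = 0.11158
t = 6: p = 0.11158 + (+0.00830) = 0.11988
t = 8: p = 0.11988 + (+0.00777) = 0.12765
t = 10: p = 0.12765 + (+0.00713) = 0.13478

0.135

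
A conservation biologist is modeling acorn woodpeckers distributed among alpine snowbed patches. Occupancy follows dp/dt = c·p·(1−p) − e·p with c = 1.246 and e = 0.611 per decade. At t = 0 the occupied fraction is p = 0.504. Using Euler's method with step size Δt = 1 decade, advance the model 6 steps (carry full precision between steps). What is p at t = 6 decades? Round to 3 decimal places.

0.510

Update rule: p ← p + [c·p·(1−p) − e·p]·Δt with Δt = 1.
  1  |  dp/dt·Δt = +0.003536  |  p_1 = 0.507536
  2  |  dp/dt·Δt = +0.001325  |  p_2 = 0.508861
  3  |  dp/dt·Δt = +0.000488  |  p_3 = 0.509349
  4  |  dp/dt·Δt = +0.000179  |  p_4 = 0.509528
  5  |  dp/dt·Δt = +0.000065  |  p_5 = 0.509593
  6  |  dp/dt·Δt = +0.000024  |  p_6 = 0.509617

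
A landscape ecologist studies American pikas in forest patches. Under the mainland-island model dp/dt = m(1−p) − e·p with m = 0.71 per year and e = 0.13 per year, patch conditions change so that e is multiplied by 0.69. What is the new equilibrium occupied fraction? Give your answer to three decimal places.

0.888

Before: p* = 0.71/(0.71+0.13) = 0.8452.
After: m = 0.71, e = 0.0897; p* = 0.71/0.7997 = 0.8878.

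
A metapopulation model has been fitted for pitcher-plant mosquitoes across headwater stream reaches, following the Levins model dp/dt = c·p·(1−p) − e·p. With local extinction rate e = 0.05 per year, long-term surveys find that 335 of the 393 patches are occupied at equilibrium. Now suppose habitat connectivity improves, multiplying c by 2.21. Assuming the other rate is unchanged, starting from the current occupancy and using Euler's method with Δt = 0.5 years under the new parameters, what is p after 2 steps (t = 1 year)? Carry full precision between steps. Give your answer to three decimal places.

0.896

Observed p* = 335/393 = 0.85242.
Balance c(1−p*) = e gives c = e/(1 − 0.85242) = 0.05/0.14758 = 0.33879.
Starting from p₀ = 0.85242; update p ← p + (dp/dt)·Δt with the new parameters.
  1  |  dp/dt·Δt = +0.025786  |  p_1 = 0.878203
  2  |  dp/dt·Δt = +0.018088  |  p_2 = 0.896291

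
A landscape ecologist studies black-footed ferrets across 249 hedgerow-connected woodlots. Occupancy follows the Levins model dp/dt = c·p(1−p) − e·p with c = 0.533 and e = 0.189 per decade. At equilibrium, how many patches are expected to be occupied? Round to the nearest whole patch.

161

p* = 1 − e/c = 1 − 0.189/0.533 = 0.6454.
Expected occupied patches = N × p* = 249 × 0.6454 = 160.71 ≈ 161.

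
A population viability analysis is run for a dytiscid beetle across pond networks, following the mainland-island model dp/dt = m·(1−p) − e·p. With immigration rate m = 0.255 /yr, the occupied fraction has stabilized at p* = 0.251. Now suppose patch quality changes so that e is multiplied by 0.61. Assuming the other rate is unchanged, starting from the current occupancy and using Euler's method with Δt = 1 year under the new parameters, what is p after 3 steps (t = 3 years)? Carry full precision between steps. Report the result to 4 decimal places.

Balance m(1−p*) = e·p* gives e = m(1−p*)/p* = 0.255×0.74900/0.25100 = 0.76094.
Starting from p₀ = 0.25100; update p ← p + (dp/dt)·Δt with the new parameters.
  1  |  dp/dt·Δt = +0.074488  |  p_1 = 0.325488
  2  |  dp/dt·Δt = +0.020918  |  p_2 = 0.346406
  3  |  dp/dt·Δt = +0.005874  |  p_3 = 0.352281

0.3523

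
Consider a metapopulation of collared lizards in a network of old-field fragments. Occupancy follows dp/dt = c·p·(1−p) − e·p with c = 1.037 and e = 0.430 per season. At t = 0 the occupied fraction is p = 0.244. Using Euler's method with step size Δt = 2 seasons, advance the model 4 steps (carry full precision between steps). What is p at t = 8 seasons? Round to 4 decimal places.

0.5845

Update rule: p ← p + [c·p·(1−p) − e·p]·Δt with Δt = 2.
  1  |  dp/dt·Δt = +0.172738  |  p_1 = 0.416738
  2  |  dp/dt·Δt = +0.145727  |  p_2 = 0.562465
  3  |  dp/dt·Δt = +0.026687  |  p_3 = 0.589153
  4  |  dp/dt·Δt = -0.004656  |  p_4 = 0.584497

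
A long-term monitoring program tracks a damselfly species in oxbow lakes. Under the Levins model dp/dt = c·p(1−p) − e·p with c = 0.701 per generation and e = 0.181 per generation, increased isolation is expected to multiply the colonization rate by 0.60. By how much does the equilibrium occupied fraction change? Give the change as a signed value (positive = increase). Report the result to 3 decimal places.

Before: p* = 1 − 0.181/0.701 = 0.7418.
After the change, c = 0.4206, e = 0.181, so p* = 1 − 0.181/0.4206 = 0.5697.
Δp* = 0.5697 − 0.7418 = -0.1721.

-0.172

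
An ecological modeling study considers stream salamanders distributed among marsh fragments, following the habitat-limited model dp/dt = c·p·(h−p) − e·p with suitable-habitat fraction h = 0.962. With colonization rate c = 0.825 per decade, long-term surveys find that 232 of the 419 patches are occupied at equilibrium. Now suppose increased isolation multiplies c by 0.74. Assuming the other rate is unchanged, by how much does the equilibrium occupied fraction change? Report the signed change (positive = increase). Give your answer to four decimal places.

Observed p* = 232/419 = 0.55370.
Balance c(h−p*) = e gives e = 0.825×(0.962 − 0.55370) = 0.33685.
New p* = 0.962 − e/c = 0.962 − 0.33685/0.61050 = 0.41024.
Δp* = 0.41024 − 0.55370 = -0.14346.

-0.1435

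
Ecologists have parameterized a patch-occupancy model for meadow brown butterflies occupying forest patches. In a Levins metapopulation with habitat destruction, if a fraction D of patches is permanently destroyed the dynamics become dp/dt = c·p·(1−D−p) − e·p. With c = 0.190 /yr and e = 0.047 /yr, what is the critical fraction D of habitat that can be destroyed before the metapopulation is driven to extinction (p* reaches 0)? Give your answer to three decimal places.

0.753

The nontrivial equilibrium is p* = (1−D) − e/c; extinction occurs when this hits zero.
So D_crit = 1 − e/c = 1 − 0.047/0.190 = 1 − 0.2474 = 0.7526.
Note this equals the original equilibrium occupancy — the Levins extinction-debt result.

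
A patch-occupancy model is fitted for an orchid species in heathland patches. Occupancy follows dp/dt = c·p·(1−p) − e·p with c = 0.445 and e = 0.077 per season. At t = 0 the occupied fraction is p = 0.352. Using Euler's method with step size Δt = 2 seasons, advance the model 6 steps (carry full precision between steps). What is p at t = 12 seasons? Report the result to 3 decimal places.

0.825

Update rule: p ← p + [c·p·(1−p) − e·p]·Δt with Δt = 2.
t = 2: p = 0.35200 + (+0.14880) = 0.50080
t = 4: p = 0.50080 + (+0.14538) = 0.64617
t = 6: p = 0.64617 + (+0.10397) = 0.75015
t = 8: p = 0.75015 + (+0.05129) = 0.80143
t = 10: p = 0.80143 + (+0.01821) = 0.81965
t = 12: p = 0.81965 + (+0.00534) = 0.82499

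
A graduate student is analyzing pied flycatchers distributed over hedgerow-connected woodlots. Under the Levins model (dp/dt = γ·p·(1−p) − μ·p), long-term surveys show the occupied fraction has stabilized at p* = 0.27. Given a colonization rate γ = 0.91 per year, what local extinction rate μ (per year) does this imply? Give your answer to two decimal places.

At equilibrium γ(1−p*) = μ.
μ = 0.91 × (1 − 0.27) = 0.91 × 0.7300 = 0.6643.

0.66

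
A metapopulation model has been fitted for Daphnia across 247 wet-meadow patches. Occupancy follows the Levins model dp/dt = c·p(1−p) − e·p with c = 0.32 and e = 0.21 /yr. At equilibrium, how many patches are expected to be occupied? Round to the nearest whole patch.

85

p* = 1 − e/c = 1 − 0.21/0.32 = 0.3438.
Expected occupied patches = N × p* = 247 × 0.3438 = 84.91 ≈ 85.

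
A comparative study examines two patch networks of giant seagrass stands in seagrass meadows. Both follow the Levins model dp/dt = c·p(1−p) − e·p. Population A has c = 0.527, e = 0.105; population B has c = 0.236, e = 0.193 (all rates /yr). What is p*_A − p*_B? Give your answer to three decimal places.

A: p*_A = 1 − 0.105/0.527 = 0.8008.
B: p*_B = 1 − 0.193/0.236 = 0.1822.
p*_A − p*_B = 0.8008 − 0.1822 = 0.6186.

0.619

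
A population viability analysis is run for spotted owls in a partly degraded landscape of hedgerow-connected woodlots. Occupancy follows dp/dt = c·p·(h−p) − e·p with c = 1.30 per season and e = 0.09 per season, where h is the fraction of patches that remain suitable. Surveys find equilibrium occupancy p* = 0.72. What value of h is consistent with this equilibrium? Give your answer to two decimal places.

0.79

At equilibrium c(h−p*) = e, so h = p* + e/c.
h = 0.72 + 0.09/1.30 = 0.72 + 0.0692 = 0.7892.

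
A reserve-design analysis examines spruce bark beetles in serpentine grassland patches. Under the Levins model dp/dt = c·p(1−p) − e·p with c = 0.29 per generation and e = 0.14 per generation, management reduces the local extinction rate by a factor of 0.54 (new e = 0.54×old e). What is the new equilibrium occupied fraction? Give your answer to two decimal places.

Before: p* = 1 − 0.14/0.29 = 0.5172.
After the change, c = 0.29, e = 0.0756, so p* = 1 − 0.0756/0.29 = 0.7393.

0.74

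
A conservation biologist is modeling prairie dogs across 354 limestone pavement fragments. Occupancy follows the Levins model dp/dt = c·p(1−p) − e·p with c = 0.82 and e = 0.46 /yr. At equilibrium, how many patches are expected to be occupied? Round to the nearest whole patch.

p* = 1 − e/c = 1 − 0.46/0.82 = 0.4390.
Expected occupied patches = N × p* = 354 × 0.4390 = 155.41 ≈ 155.

155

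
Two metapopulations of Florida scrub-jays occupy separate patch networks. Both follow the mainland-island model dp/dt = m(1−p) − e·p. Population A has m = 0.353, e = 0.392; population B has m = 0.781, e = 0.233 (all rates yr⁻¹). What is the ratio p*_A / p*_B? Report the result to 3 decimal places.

A: p*_A = m/(m+e) = 0.353/0.7450 = 0.4738.
B: p*_B = 0.781/1.0140 = 0.7702.
p*_A / p*_B = 0.4738/0.7702 = 0.6152.

0.615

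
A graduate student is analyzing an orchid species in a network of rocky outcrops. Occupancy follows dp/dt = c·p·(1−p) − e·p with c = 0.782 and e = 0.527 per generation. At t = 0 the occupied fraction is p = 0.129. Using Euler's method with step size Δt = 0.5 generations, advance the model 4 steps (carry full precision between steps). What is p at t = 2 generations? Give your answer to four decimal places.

0.1698

Update rule: p ← p + [c·p·(1−p) − e·p]·Δt with Δt = 0.5.
  1  |  dp/dt·Δt = +0.009941  |  p_1 = 0.138941
  2  |  dp/dt·Δt = +0.010167  |  p_2 = 0.149108
  3  |  dp/dt·Δt = +0.010318  |  p_3 = 0.159426
  4  |  dp/dt·Δt = +0.010389  |  p_4 = 0.169815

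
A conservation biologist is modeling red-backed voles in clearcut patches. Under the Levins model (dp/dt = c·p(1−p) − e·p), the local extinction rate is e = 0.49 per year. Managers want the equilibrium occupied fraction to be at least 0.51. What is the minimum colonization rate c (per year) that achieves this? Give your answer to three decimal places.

1.000

p* = 1 − e/c ≥ 0.51 requires e/c ≤ 0.4900, i.e. c ≥ e/0.4900.
c_min = 0.49/0.4900 = 1.0000.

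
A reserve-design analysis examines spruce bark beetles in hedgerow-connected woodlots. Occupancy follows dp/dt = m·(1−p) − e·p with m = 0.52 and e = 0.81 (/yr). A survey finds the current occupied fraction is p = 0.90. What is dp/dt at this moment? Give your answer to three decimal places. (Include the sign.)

-0.677

Colonization term: m·(1−p) = 0.52×0.1000 = 0.05200.
Extinction term: e·p = 0.72900.
dp/dt = 0.05200 − 0.72900 = -0.67700.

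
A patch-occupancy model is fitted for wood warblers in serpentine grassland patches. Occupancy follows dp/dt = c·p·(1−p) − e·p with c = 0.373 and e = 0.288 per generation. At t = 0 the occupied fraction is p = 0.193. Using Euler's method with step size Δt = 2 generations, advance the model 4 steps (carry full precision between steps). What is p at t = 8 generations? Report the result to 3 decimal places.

Update rule: p ← p + [c·p·(1−p) − e·p]·Δt with Δt = 2.
p: 0.19300 → 0.19802  (Δp = +0.00502)
p: 0.19802 → 0.20243  (Δp = +0.00441)
p: 0.20243 → 0.20628  (Δp = +0.00384)
p: 0.20628 → 0.20960  (Δp = +0.00332)

0.210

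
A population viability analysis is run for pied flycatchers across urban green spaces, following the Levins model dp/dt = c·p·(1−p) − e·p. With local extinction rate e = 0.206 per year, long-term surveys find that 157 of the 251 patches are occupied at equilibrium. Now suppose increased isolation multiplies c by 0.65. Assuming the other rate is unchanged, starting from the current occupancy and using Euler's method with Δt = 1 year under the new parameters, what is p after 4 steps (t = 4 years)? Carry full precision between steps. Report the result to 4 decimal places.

0.5049

Observed p* = 157/251 = 0.62550.
Balance c(1−p*) = e gives c = e/(1 − 0.62550) = 0.206/0.37450 = 0.55006.
Starting from p₀ = 0.62550; update p ← p + (dp/dt)·Δt with the new parameters.
t = 1: p = 0.62550 + (-0.04510) = 0.58040
t = 2: p = 0.58040 + (-0.03249) = 0.54791
t = 3: p = 0.54791 + (-0.02431) = 0.52361
t = 4: p = 0.52361 + (-0.01868) = 0.50493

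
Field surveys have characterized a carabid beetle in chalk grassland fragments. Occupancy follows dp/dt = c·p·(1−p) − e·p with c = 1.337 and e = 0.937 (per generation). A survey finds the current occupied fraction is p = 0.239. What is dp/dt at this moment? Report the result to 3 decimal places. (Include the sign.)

0.019

Colonization term: c·p·(1−p) = 1.337×0.239×0.7610 = 0.24317.
Extinction term: e·p = 0.22394.
dp/dt = 0.24317 − 0.22394 = 0.01923.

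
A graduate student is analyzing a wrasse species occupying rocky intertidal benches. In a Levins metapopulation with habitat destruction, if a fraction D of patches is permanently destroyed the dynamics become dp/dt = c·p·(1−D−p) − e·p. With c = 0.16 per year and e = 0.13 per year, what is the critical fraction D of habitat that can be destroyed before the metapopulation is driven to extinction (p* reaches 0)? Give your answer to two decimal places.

The nontrivial equilibrium is p* = (1−D) − e/c; extinction occurs when this hits zero.
So D_crit = 1 − e/c = 1 − 0.13/0.16 = 1 − 0.8125 = 0.1875.
Note this equals the original equilibrium occupancy — the Levins extinction-debt result.

0.19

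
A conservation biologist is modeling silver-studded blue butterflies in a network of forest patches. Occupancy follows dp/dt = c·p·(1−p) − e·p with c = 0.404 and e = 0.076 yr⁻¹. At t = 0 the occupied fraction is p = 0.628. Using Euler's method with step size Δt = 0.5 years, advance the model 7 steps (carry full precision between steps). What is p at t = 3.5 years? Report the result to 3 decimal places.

0.747

Update rule: p ← p + [c·p·(1−p) − e·p]·Δt with Δt = 0.5.
  1  |  dp/dt·Δt = +0.023326  |  p_1 = 0.651326
  2  |  dp/dt·Δt = +0.021124  |  p_2 = 0.672450
  3  |  dp/dt·Δt = +0.018940  |  p_3 = 0.691390
  4  |  dp/dt·Δt = +0.016828  |  p_4 = 0.708218
  5  |  dp/dt·Δt = +0.014830  |  p_5 = 0.723048
  6  |  dp/dt·Δt = +0.012975  |  p_6 = 0.736022
  7  |  dp/dt·Δt = +0.011278  |  p_7 = 0.747301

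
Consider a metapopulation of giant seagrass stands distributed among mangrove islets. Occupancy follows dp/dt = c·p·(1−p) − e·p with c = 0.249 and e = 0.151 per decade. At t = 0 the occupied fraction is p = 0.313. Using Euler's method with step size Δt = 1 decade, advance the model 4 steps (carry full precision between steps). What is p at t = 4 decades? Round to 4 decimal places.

0.3359

Update rule: p ← p + [c·p·(1−p) − e·p]·Δt with Δt = 1.
t = 1: p = 0.31300 + (+0.00628) = 0.31928
t = 2: p = 0.31928 + (+0.00591) = 0.32519
t = 3: p = 0.32519 + (+0.00554) = 0.33072
t = 4: p = 0.33072 + (+0.00518) = 0.33590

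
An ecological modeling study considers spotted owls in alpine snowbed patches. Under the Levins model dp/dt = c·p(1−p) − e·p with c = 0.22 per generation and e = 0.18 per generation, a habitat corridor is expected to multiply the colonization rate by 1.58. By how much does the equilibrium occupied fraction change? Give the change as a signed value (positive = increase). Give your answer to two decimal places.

Before: p* = 1 − 0.18/0.22 = 0.1818.
After the change, c = 0.3476, e = 0.18, so p* = 1 − 0.18/0.3476 = 0.4822.
Δp* = 0.4822 − 0.1818 = +0.3003.

0.30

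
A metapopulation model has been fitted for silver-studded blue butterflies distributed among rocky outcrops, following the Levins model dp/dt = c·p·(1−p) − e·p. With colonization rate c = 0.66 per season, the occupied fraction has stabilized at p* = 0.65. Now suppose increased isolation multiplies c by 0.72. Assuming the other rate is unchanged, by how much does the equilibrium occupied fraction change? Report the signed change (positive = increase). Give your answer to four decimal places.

Balance c(1−p*) = e gives e = 0.66×(1 − 0.65000) = 0.23100.
New p* = 1 − e/c = 1 − 0.23100/0.47520 = 0.51389.
Δp* = 0.51389 − 0.65000 = -0.13611.

-0.1361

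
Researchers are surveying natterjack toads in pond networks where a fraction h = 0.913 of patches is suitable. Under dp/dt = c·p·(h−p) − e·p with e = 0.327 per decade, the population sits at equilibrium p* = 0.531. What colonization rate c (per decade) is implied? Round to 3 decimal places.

0.856

At equilibrium c(h−p*) = e, so c = e/(h−p*).
c = 0.327/(0.913 − 0.531) = 0.327/0.3820 = 0.8560.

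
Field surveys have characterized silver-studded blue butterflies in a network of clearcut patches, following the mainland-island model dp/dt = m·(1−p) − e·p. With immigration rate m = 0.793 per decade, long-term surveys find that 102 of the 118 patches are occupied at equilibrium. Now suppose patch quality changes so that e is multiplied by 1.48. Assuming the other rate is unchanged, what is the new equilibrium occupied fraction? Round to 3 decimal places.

Observed p* = 102/118 = 0.86441.
Balance m(1−p*) = e·p* gives e = m(1−p*)/p* = 0.793×0.13559/0.86441 = 0.12439.
New p* = m/(m+e) = 0.79300/(0.79300+0.18410) = 0.81159.

0.812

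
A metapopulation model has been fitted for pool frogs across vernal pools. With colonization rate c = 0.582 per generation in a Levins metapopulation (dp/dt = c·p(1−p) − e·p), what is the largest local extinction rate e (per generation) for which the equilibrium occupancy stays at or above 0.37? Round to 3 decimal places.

0.367

1 − e/c ≥ 0.37 ⇒ e ≤ c(1 − 0.37) = 0.582 × 0.6300.
e_max = 0.3667.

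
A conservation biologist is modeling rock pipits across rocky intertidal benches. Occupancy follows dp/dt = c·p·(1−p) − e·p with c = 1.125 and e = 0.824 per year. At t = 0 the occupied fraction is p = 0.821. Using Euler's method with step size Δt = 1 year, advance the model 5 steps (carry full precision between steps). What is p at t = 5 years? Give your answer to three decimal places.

Update rule: p ← p + [c·p·(1−p) − e·p]·Δt with Δt = 1.
step 1: Δp = -0.51118, p = 0.30982
step 2: Δp = -0.01473, p = 0.29509
step 3: Δp = -0.00914, p = 0.28595
step 4: Δp = -0.00592, p = 0.28003
step 5: Δp = -0.00393, p = 0.27610

0.276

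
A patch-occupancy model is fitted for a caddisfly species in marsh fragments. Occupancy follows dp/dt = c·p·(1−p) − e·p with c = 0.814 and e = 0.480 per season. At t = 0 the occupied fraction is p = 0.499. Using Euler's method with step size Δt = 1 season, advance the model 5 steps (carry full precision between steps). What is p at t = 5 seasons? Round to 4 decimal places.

0.4192

Update rule: p ← p + [c·p·(1−p) − e·p]·Δt with Δt = 1.
step 1: Δp = -0.03602, p = 0.46298
step 2: Δp = -0.01985, p = 0.44313
step 3: Δp = -0.01184, p = 0.43130
step 4: Δp = -0.00736, p = 0.42393
step 5: Δp = -0.00470, p = 0.41923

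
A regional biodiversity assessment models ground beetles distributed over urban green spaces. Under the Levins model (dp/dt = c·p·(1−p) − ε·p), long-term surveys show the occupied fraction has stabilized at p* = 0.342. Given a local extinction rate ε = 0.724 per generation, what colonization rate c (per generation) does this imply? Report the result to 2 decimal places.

1.10

At equilibrium c(1−p*) = ε, so c = ε/(1−p*).
c = 0.724/(1 − 0.342) = 0.724/0.6580 = 1.1003.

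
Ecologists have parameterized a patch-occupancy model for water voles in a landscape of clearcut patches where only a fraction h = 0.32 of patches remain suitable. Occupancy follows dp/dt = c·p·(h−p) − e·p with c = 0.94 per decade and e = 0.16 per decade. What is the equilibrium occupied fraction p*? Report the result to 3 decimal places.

0.150

Setting dp/dt = 0 and dividing by p* gives c·(h−p*) = e.
So p* = h − e/c = 0.32 − 0.16/0.94 = 0.32 − 0.1702 = 0.1498.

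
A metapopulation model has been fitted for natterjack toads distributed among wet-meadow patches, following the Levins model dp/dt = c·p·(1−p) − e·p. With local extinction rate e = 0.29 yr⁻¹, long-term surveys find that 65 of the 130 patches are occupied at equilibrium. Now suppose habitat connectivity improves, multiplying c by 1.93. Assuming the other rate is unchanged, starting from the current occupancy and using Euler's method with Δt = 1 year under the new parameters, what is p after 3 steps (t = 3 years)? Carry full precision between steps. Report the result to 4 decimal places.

0.7346

Observed p* = 65/130 = 0.50000.
Balance c(1−p*) = e gives c = e/(1 − 0.50000) = 0.29/0.50000 = 0.58000.
Starting from p₀ = 0.50000; update p ← p + (dp/dt)·Δt with the new parameters.
  1  |  dp/dt·Δt = +0.134850  |  p_1 = 0.634850
  2  |  dp/dt·Δt = +0.075388  |  p_2 = 0.710238
  3  |  dp/dt·Δt = +0.024404  |  p_3 = 0.734641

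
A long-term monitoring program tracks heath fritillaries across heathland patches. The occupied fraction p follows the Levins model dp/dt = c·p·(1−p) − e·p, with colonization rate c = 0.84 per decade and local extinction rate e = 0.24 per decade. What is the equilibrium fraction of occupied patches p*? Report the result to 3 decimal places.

At equilibrium, colonization balances extinction: c·p*·(1−p*) = e·p*.
So p* = 1 − e/c = 1 − 0.24/0.84 = 1 − 0.2857 = 0.7143.

0.714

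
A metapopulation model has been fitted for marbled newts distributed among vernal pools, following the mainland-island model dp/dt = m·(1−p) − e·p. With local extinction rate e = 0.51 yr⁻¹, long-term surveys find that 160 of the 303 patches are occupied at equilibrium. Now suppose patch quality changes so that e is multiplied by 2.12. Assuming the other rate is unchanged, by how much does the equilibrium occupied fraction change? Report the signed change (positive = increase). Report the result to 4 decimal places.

-0.1826

Observed p* = 160/303 = 0.52805.
Balance m(1−p*) = e·p* gives m = e·p*/(1−p*) = 0.51×0.52805/0.47195 = 0.57062.
New p* = m/(m+e) = 0.57062/(0.57062+1.08120) = 0.34545.
Δp* = 0.34545 − 0.52805 = -0.18260.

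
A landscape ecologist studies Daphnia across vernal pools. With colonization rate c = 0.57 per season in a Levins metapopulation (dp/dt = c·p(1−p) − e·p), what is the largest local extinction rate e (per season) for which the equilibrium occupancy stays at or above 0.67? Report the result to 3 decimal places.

0.188

1 − e/c ≥ 0.67 ⇒ e ≤ c(1 − 0.67) = 0.57 × 0.3300.
e_max = 0.1881.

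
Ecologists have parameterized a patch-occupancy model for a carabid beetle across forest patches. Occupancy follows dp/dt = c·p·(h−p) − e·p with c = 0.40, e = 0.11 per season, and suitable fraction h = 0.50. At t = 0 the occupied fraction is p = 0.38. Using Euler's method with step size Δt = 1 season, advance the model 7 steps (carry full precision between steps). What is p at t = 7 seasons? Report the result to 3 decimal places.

0.283

Update rule: p ← p + [c·p·(h−p) − e·p]·Δt with Δt = 1.
step 1: Δp = -0.02356, p = 0.35644
step 2: Δp = -0.01874, p = 0.33770
step 3: Δp = -0.01522, p = 0.32248
step 4: Δp = -0.01257, p = 0.30990
step 5: Δp = -0.01052, p = 0.29938
step 6: Δp = -0.00891, p = 0.29047
step 7: Δp = -0.00761, p = 0.28286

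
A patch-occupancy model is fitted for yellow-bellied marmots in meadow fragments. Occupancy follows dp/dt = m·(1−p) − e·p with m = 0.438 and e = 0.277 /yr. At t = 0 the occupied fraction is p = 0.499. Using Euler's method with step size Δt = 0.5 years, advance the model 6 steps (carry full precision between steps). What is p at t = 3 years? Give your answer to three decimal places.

0.605

Update rule: p ← p + [m·(1−p) − e·p]·Δt with Δt = 0.5.
  1  |  dp/dt·Δt = +0.040607  |  p_1 = 0.539608
  2  |  dp/dt·Δt = +0.026090  |  p_2 = 0.565698
  3  |  dp/dt·Δt = +0.016763  |  p_3 = 0.582461
  4  |  dp/dt·Δt = +0.010770  |  p_4 = 0.593231
  5  |  dp/dt·Δt = +0.006920  |  p_5 = 0.600151
  6  |  dp/dt·Δt = +0.004446  |  p_6 = 0.604597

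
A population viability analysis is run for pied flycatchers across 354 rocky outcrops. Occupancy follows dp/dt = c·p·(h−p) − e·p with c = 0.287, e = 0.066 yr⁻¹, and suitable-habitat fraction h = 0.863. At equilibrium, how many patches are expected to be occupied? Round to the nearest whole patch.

p* = h − e/c = 0.863 − 0.2300 = 0.6330.
Expected occupied patches = N × p* = 354 × 0.6330 = 224.09 ≈ 224.

224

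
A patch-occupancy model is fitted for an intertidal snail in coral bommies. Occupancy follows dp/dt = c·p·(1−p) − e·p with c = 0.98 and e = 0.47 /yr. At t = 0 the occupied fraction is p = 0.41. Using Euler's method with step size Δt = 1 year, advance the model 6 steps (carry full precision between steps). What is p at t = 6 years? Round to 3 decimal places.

Update rule: p ← p + [c·p·(1−p) − e·p]·Δt with Δt = 1.
step 1: Δp = +0.04436, p = 0.45436
step 2: Δp = +0.02941, p = 0.48377
step 3: Δp = +0.01737, p = 0.50114
step 4: Δp = +0.00946, p = 0.51060
step 5: Δp = +0.00491, p = 0.51551
step 6: Δp = +0.00247, p = 0.51798

0.518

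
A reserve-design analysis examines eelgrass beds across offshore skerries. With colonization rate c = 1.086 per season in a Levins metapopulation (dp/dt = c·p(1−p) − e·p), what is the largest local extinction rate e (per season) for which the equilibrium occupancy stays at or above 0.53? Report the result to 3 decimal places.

0.510

1 − e/c ≥ 0.53 ⇒ e ≤ c(1 − 0.53) = 1.086 × 0.4700.
e_max = 0.5104.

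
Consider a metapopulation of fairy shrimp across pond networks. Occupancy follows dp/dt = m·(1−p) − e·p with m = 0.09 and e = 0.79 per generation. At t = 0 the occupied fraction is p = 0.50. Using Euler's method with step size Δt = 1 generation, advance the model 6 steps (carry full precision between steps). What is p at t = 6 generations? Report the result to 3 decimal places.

Update rule: p ← p + [m·(1−p) − e·p]·Δt with Δt = 1.
step 1: Δp = -0.35000, p = 0.15000
step 2: Δp = -0.04200, p = 0.10800
step 3: Δp = -0.00504, p = 0.10296
step 4: Δp = -0.00060, p = 0.10236
step 5: Δp = -0.00007, p = 0.10228
step 6: Δp = -0.00001, p = 0.10227

0.102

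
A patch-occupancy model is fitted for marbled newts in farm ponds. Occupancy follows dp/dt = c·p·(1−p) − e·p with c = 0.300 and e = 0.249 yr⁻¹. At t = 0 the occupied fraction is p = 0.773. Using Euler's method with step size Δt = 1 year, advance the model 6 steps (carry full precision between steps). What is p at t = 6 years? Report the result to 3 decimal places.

0.375

Update rule: p ← p + [c·p·(1−p) − e·p]·Δt with Δt = 1.
t = 1: p = 0.77300 + (-0.13984) = 0.63316
t = 2: p = 0.63316 + (-0.08798) = 0.54519
t = 3: p = 0.54519 + (-0.06136) = 0.48382
t = 4: p = 0.48382 + (-0.04555) = 0.43827
t = 5: p = 0.43827 + (-0.03527) = 0.40300
t = 6: p = 0.40300 + (-0.02817) = 0.37483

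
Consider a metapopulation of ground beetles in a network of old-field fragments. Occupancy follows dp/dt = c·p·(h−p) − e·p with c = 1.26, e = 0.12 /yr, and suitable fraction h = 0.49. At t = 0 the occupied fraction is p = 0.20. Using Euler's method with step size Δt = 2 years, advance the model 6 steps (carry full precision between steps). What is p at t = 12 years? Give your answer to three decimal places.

Update rule: p ← p + [c·p·(h−p) − e·p]·Δt with Δt = 2.
  1  |  dp/dt·Δt = +0.098160  |  p_1 = 0.298160
  2  |  dp/dt·Δt = +0.072583  |  p_2 = 0.370743
  3  |  dp/dt·Δt = +0.022440  |  p_3 = 0.393183
  4  |  dp/dt·Δt = +0.001564  |  p_4 = 0.394747
  5  |  dp/dt·Δt = +0.000014  |  p_5 = 0.394762
  6  |  dp/dt·Δt = +0.000000  |  p_6 = 0.394762

0.395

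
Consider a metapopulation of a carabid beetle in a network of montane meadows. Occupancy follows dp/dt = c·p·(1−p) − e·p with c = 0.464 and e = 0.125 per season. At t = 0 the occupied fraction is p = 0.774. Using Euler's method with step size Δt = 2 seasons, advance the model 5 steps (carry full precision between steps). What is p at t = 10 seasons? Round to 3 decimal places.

0.731

Update rule: p ← p + [c·p·(1−p) − e·p]·Δt with Δt = 2.
step 1: Δp = -0.03117, p = 0.74283
step 2: Δp = -0.00843, p = 0.73440
step 3: Δp = -0.00259, p = 0.73181
step 4: Δp = -0.00082, p = 0.73099
step 5: Δp = -0.00026, p = 0.73073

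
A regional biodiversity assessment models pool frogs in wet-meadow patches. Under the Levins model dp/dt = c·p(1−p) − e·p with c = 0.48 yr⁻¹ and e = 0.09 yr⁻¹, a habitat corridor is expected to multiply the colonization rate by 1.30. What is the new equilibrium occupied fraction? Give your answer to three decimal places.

Before: p* = 1 − 0.09/0.48 = 0.8125.
After the change, c = 0.624, e = 0.09, so p* = 1 − 0.09/0.624 = 0.8558.

0.856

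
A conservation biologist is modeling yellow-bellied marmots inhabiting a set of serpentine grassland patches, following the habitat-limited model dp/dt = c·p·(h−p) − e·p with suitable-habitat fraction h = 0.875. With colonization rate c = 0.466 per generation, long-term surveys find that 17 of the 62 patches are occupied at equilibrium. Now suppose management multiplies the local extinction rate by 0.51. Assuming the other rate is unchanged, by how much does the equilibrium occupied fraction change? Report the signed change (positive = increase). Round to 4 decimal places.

0.2944

Observed p* = 17/62 = 0.27419.
Balance c(h−p*) = e gives e = 0.466×(0.875 − 0.27419) = 0.27998.
New p* = 0.875 − e/c = 0.875 − 0.14279/0.46600 = 0.56858.
Δp* = 0.56858 − 0.27419 = +0.29439.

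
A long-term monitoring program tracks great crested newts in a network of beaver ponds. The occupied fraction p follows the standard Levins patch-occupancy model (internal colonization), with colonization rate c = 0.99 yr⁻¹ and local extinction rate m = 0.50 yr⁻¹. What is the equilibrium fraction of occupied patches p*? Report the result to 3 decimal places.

Setting dp/dt = 0 and dividing through by p* gives c·(1−p*) = m.
So p* = 1 − m/c = 1 − 0.50/0.99 = 1 − 0.5051 = 0.4949.

0.495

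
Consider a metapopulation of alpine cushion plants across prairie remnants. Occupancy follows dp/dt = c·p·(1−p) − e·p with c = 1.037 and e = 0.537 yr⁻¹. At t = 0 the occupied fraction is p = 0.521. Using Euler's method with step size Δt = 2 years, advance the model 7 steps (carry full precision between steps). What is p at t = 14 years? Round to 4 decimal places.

0.4822

Update rule: p ← p + [c·p·(1−p) − e·p]·Δt with Δt = 2.
t = 2: p = 0.52100 + (-0.04197) = 0.47903
t = 4: p = 0.47903 + (+0.00311) = 0.48214
t = 6: p = 0.48214 + (+0.00002) = 0.48216
t = 8: p = 0.48216 + (+0.00000) = 0.48216
t = 10: p = 0.48216 + (+0.00000) = 0.48216
t = 12: p = 0.48216 + (+0.00000) = 0.48216
t = 14: p = 0.48216 + (+0.00000) = 0.48216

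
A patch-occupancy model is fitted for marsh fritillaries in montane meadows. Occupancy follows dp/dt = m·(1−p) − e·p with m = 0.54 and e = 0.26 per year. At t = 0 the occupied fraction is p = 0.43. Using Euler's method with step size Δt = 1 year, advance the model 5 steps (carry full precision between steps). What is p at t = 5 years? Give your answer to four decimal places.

0.6749

Update rule: p ← p + [m·(1−p) − e·p]·Δt with Δt = 1.
step 1: Δp = +0.19600, p = 0.62600
step 2: Δp = +0.03920, p = 0.66520
step 3: Δp = +0.00784, p = 0.67304
step 4: Δp = +0.00157, p = 0.67461
step 5: Δp = +0.00031, p = 0.67492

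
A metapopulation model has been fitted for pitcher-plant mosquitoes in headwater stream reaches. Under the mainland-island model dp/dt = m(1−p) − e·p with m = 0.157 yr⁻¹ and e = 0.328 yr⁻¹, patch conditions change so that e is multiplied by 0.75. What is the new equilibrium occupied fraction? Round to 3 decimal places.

0.390

Before: p* = 0.157/(0.157+0.328) = 0.3237.
After: m = 0.157, e = 0.246; p* = 0.157/0.4030 = 0.3896.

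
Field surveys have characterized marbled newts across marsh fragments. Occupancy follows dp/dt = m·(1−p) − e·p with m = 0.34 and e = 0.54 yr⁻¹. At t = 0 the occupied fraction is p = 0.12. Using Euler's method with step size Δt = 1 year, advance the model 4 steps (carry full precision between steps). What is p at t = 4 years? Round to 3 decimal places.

Update rule: p ← p + [m·(1−p) − e·p]·Δt with Δt = 1.
  1  |  dp/dt·Δt = +0.234400  |  p_1 = 0.354400
  2  |  dp/dt·Δt = +0.028128  |  p_2 = 0.382528
  3  |  dp/dt·Δt = +0.003375  |  p_3 = 0.385903
  4  |  dp/dt·Δt = +0.000405  |  p_4 = 0.386308

0.386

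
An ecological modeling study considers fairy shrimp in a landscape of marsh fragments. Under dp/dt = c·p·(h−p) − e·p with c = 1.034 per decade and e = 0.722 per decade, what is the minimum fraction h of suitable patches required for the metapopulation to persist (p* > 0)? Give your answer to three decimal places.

p* = h − e/c is positive only when h > e/c.
h_min = e/c = 0.722/1.034 = 0.6983.

0.698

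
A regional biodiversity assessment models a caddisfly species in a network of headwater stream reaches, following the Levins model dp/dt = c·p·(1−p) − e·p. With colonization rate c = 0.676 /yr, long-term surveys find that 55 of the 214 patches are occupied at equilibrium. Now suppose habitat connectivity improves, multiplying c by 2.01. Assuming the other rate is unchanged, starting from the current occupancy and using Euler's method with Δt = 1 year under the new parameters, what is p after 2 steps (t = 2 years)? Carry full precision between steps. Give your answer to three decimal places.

Observed p* = 55/214 = 0.25701.
Balance c(1−p*) = e gives e = 0.676×(1 − 0.25701) = 0.50226.
Starting from p₀ = 0.25701; update p ← p + (dp/dt)·Δt with the new parameters.
  1  |  dp/dt·Δt = +0.130377  |  p_1 = 0.387386
  2  |  dp/dt·Δt = +0.127889  |  p_2 = 0.515275

0.515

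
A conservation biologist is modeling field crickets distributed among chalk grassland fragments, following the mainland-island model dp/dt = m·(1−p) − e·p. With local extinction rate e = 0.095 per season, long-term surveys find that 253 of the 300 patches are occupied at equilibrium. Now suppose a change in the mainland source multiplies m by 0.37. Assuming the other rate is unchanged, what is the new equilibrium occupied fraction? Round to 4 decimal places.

Observed p* = 253/300 = 0.84333.
Balance m(1−p*) = e·p* gives m = e·p*/(1−p*) = 0.095×0.84333/0.15667 = 0.51137.
New p* = m/(m+e) = 0.18921/(0.18921+0.09500) = 0.66574.

0.6657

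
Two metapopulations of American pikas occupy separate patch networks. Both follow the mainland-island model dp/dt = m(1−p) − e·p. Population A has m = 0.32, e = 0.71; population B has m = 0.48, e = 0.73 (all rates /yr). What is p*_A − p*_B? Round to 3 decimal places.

A: p*_A = m/(m+e) = 0.32/1.0300 = 0.3107.
B: p*_B = 0.48/1.2100 = 0.3967.
p*_A − p*_B = 0.3107 − 0.3967 = -0.0860.

-0.086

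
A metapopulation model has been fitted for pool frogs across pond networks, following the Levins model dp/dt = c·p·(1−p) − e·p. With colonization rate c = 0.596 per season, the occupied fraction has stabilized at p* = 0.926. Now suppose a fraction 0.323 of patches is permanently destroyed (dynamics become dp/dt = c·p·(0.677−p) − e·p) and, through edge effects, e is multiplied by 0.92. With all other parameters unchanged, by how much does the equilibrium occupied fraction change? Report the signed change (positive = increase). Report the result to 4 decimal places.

-0.3171

Balance c(1−p*) = e gives e = 0.596×(1 − 0.92600) = 0.04410.
New p* = 0.677 − e/c = 0.677 − 0.04057/0.59600 = 0.60893.
Δp* = 0.60893 − 0.92600 = -0.31707.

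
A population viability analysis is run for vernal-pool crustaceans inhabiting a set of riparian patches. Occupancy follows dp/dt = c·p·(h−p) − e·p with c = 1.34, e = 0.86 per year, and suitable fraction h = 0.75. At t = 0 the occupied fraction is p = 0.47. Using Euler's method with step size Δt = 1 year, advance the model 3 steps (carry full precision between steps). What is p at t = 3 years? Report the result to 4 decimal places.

0.1746

Update rule: p ← p + [c·p·(h−p) − e·p]·Δt with Δt = 1.
step 1: Δp = -0.22786, p = 0.24214
step 2: Δp = -0.04346, p = 0.19869
step 3: Δp = -0.02409, p = 0.17460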